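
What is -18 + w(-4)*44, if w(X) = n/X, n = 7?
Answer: -95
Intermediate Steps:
w(X) = 7/X
-18 + w(-4)*44 = -18 + (7/(-4))*44 = -18 + (7*(-1/4))*44 = -18 - 7/4*44 = -18 - 77 = -95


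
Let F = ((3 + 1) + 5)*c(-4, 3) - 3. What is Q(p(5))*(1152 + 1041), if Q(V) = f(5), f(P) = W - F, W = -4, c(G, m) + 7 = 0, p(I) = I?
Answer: 135966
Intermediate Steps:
c(G, m) = -7 (c(G, m) = -7 + 0 = -7)
F = -66 (F = ((3 + 1) + 5)*(-7) - 3 = (4 + 5)*(-7) - 3 = 9*(-7) - 3 = -63 - 3 = -66)
f(P) = 62 (f(P) = -4 - 1*(-66) = -4 + 66 = 62)
Q(V) = 62
Q(p(5))*(1152 + 1041) = 62*(1152 + 1041) = 62*2193 = 135966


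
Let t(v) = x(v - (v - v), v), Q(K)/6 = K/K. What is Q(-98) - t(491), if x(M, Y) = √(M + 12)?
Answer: 6 - √503 ≈ -16.428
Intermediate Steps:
x(M, Y) = √(12 + M)
Q(K) = 6 (Q(K) = 6*(K/K) = 6*1 = 6)
t(v) = √(12 + v) (t(v) = √(12 + (v - (v - v))) = √(12 + (v - 1*0)) = √(12 + (v + 0)) = √(12 + v))
Q(-98) - t(491) = 6 - √(12 + 491) = 6 - √503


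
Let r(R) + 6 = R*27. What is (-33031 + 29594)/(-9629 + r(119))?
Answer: 3437/6422 ≈ 0.53519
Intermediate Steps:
r(R) = -6 + 27*R (r(R) = -6 + R*27 = -6 + 27*R)
(-33031 + 29594)/(-9629 + r(119)) = (-33031 + 29594)/(-9629 + (-6 + 27*119)) = -3437/(-9629 + (-6 + 3213)) = -3437/(-9629 + 3207) = -3437/(-6422) = -3437*(-1/6422) = 3437/6422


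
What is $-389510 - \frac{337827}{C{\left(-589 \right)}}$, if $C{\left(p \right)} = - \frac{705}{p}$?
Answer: $- \frac{157861551}{235} \approx -6.7175 \cdot 10^{5}$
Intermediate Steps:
$-389510 - \frac{337827}{C{\left(-589 \right)}} = -389510 - \frac{337827}{\left(-705\right) \frac{1}{-589}} = -389510 - \frac{337827}{\left(-705\right) \left(- \frac{1}{589}\right)} = -389510 - \frac{337827}{\frac{705}{589}} = -389510 - 337827 \cdot \frac{589}{705} = -389510 - \frac{66326701}{235} = - \frac{157861551}{235}$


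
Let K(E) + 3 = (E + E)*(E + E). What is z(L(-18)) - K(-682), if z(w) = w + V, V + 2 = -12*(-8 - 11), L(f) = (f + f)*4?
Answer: -1860411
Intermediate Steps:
K(E) = -3 + 4*E**2 (K(E) = -3 + (E + E)*(E + E) = -3 + (2*E)*(2*E) = -3 + 4*E**2)
L(f) = 8*f (L(f) = (2*f)*4 = 8*f)
V = 226 (V = -2 - 12*(-8 - 11) = -2 - 12*(-19) = -2 + 228 = 226)
z(w) = 226 + w (z(w) = w + 226 = 226 + w)
z(L(-18)) - K(-682) = (226 + 8*(-18)) - (-3 + 4*(-682)**2) = (226 - 144) - (-3 + 4*465124) = 82 - (-3 + 1860496) = 82 - 1*1860493 = 82 - 1860493 = -1860411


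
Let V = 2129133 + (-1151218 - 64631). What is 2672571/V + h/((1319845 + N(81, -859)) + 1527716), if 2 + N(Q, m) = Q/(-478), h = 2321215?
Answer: 1550350246304257/414367033759788 ≈ 3.7415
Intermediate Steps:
N(Q, m) = -2 - Q/478 (N(Q, m) = -2 + Q/(-478) = -2 + Q*(-1/478) = -2 - Q/478)
V = 913284 (V = 2129133 - 1215849 = 913284)
2672571/V + h/((1319845 + N(81, -859)) + 1527716) = 2672571/913284 + 2321215/((1319845 + (-2 - 1/478*81)) + 1527716) = 2672571*(1/913284) + 2321215/((1319845 + (-2 - 81/478)) + 1527716) = 890857/304428 + 2321215/((1319845 - 1037/478) + 1527716) = 890857/304428 + 2321215/(630884873/478 + 1527716) = 890857/304428 + 2321215/(1361133121/478) = 890857/304428 + 2321215*(478/1361133121) = 890857/304428 + 1109540770/1361133121 = 1550350246304257/414367033759788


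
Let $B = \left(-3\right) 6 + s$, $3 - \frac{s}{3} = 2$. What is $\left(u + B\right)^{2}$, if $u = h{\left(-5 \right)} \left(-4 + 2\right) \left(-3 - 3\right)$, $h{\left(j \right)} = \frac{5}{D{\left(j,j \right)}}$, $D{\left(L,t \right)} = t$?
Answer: $729$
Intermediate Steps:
$s = 3$ ($s = 9 - 6 = 3$)
$h{\left(j \right)} = \frac{5}{j}$
$B = -15$ ($B = \left(-3\right) 6 + 3 = -18 + 3 = -15$)
$u = -12$ ($u = \frac{5}{-5} \left(-4 + 2\right) \left(-3 - 3\right) = 5 \left(- \frac{1}{5}\right) \left(-2\right) \left(-6\right) = \left(-1\right) \left(-2\right) \left(-6\right) = 2 \left(-6\right) = -12$)
$\left(u + B\right)^{2} = \left(-12 - 15\right)^{2} = \left(-27\right)^{2} = 729$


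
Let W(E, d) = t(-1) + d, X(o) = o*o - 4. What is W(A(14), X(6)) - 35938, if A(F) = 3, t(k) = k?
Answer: -35907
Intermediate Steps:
X(o) = -4 + o² (X(o) = o² - 4 = -4 + o²)
W(E, d) = -1 + d
W(A(14), X(6)) - 35938 = (-1 + (-4 + 6²)) - 35938 = (-1 + (-4 + 36)) - 35938 = (-1 + 32) - 35938 = 31 - 35938 = -35907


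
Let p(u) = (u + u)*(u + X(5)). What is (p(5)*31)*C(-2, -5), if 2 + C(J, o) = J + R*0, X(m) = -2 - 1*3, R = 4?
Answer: 0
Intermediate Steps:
X(m) = -5 (X(m) = -2 - 3 = -5)
p(u) = 2*u*(-5 + u) (p(u) = (u + u)*(u - 5) = (2*u)*(-5 + u) = 2*u*(-5 + u))
C(J, o) = -2 + J (C(J, o) = -2 + (J + 4*0) = -2 + (J + 0) = -2 + J)
(p(5)*31)*C(-2, -5) = ((2*5*(-5 + 5))*31)*(-2 - 2) = ((2*5*0)*31)*(-4) = (0*31)*(-4) = 0*(-4) = 0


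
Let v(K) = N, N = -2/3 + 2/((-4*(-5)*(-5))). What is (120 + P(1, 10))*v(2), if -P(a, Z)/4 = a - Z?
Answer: -2678/25 ≈ -107.12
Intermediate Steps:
P(a, Z) = -4*a + 4*Z (P(a, Z) = -4*(a - Z) = -4*a + 4*Z)
N = -103/150 (N = -2*1/3 + 2/((20*(-5))) = -2/3 + 2/(-100) = -2/3 + 2*(-1/100) = -2/3 - 1/50 = -103/150 ≈ -0.68667)
v(K) = -103/150
(120 + P(1, 10))*v(2) = (120 + (-4*1 + 4*10))*(-103/150) = (120 + (-4 + 40))*(-103/150) = (120 + 36)*(-103/150) = 156*(-103/150) = -2678/25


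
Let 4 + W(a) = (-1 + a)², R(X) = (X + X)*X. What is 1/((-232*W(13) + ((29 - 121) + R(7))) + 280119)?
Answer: 1/247645 ≈ 4.0380e-6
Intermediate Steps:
R(X) = 2*X² (R(X) = (2*X)*X = 2*X²)
W(a) = -4 + (-1 + a)²
1/((-232*W(13) + ((29 - 121) + R(7))) + 280119) = 1/((-232*(-4 + (-1 + 13)²) + ((29 - 121) + 2*7²)) + 280119) = 1/((-232*(-4 + 12²) + (-92 + 2*49)) + 280119) = 1/((-232*(-4 + 144) + (-92 + 98)) + 280119) = 1/((-232*140 + 6) + 280119) = 1/((-32480 + 6) + 280119) = 1/(-32474 + 280119) = 1/247645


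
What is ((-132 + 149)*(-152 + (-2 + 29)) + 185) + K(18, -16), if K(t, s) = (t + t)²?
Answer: -644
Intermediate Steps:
K(t, s) = 4*t² (K(t, s) = (2*t)² = 4*t²)
((-132 + 149)*(-152 + (-2 + 29)) + 185) + K(18, -16) = ((-132 + 149)*(-152 + (-2 + 29)) + 185) + 4*18² = (17*(-152 + 27) + 185) + 4*324 = (17*(-125) + 185) + 1296 = (-2125 + 185) + 1296 = -1940 + 1296 = -644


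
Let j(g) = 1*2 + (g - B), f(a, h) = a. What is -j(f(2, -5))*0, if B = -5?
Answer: 0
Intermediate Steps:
j(g) = 7 + g (j(g) = 1*2 + (g - 1*(-5)) = 2 + (g + 5) = 2 + (5 + g) = 7 + g)
-j(f(2, -5))*0 = -(7 + 2)*0 = -9*0 = -1*0 = 0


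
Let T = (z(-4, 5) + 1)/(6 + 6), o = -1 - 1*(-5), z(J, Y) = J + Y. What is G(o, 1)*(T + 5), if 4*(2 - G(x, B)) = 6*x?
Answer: -62/3 ≈ -20.667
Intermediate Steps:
o = 4 (o = -1 + 5 = 4)
G(x, B) = 2 - 3*x/2
T = 1/6 (T = ((-4 + 5) + 1)/(6 + 6) = (1 + 1)/12 = 2*(1/12) = 1/6 ≈ 0.16667)
G(o, 1)*(T + 5) = (2 - 3/2*4)*(1/6 + 5) = (2 - 6)*(31/6) = -4*31/6 = -62/3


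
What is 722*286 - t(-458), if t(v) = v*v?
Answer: -3272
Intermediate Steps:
t(v) = v²
722*286 - t(-458) = 722*286 - 1*(-458)² = 206492 - 1*209764 = 206492 - 209764 = -3272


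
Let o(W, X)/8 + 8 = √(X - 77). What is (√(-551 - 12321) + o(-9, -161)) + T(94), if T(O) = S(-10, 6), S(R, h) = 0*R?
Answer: -64 + 2*I*√3218 + 8*I*√238 ≈ -64.0 + 236.87*I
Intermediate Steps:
S(R, h) = 0
T(O) = 0
o(W, X) = -64 + 8*√(-77 + X) (o(W, X) = -64 + 8*√(X - 77) = -64 + 8*√(-77 + X))
(√(-551 - 12321) + o(-9, -161)) + T(94) = (√(-551 - 12321) + (-64 + 8*√(-77 - 161))) + 0 = (√(-12872) + (-64 + 8*√(-238))) + 0 = (2*I*√3218 + (-64 + 8*(I*√238))) + 0 = (2*I*√3218 + (-64 + 8*I*√238)) + 0 = (-64 + 2*I*√3218 + 8*I*√238) + 0 = -64 + 2*I*√3218 + 8*I*√238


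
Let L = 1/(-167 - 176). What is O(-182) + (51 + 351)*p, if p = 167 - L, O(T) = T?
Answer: 22964938/343 ≈ 66953.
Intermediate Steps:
L = -1/343 (L = 1/(-343) = -1/343 ≈ -0.0029155)
p = 57282/343 (p = 167 - 1*(-1/343) = 167 + 1/343 = 57282/343 ≈ 167.00)
O(-182) + (51 + 351)*p = -182 + (51 + 351)*(57282/343) = -182 + 402*(57282/343) = -182 + 23027364/343 = 22964938/343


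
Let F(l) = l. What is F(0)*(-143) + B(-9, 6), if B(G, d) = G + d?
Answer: -3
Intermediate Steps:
F(0)*(-143) + B(-9, 6) = 0*(-143) + (-9 + 6) = 0 - 3 = -3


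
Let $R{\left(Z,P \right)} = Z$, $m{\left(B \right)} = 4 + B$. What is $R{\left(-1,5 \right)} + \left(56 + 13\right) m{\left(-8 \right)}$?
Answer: $-277$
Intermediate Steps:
$R{\left(-1,5 \right)} + \left(56 + 13\right) m{\left(-8 \right)} = -1 + \left(56 + 13\right) \left(4 - 8\right) = -1 + 69 \left(-4\right) = -1 - 276 = -277$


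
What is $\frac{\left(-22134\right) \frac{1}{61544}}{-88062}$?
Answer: $\frac{527}{129040184} \approx 4.084 \cdot 10^{-6}$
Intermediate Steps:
$\frac{\left(-22134\right) \frac{1}{61544}}{-88062} = \left(-22134\right) \frac{1}{61544} \left(- \frac{1}{88062}\right) = \left(- \frac{1581}{4396}\right) \left(- \frac{1}{88062}\right) = \frac{527}{129040184}$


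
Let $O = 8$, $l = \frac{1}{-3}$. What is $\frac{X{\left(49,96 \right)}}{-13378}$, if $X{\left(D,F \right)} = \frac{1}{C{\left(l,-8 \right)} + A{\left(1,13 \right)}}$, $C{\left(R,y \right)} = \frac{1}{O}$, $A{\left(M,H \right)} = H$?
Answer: $- \frac{4}{702345} \approx -5.6952 \cdot 10^{-6}$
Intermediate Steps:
$l = - \frac{1}{3} \approx -0.33333$
$C{\left(R,y \right)} = \frac{1}{8}$
$X{\left(D,F \right)} = \frac{8}{105}$ ($X{\left(D,F \right)} = \frac{1}{\frac{1}{8} + 13} = \frac{1}{\frac{105}{8}} = \frac{8}{105}$)
$\frac{X{\left(49,96 \right)}}{-13378} = \frac{8}{105 \left(-13378\right)} = \frac{8}{105} \left(- \frac{1}{13378}\right) = - \frac{4}{702345}$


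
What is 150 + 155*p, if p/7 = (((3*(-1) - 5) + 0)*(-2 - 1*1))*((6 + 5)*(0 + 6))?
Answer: 1718790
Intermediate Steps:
p = 11088 (p = 7*((((3*(-1) - 5) + 0)*(-2 - 1*1))*((6 + 5)*(0 + 6))) = 7*((((-3 - 5) + 0)*(-2 - 1))*(11*6)) = 7*(((-8 + 0)*(-3))*66) = 7*(-8*(-3)*66) = 7*(24*66) = 7*1584 = 11088)
150 + 155*p = 150 + 155*11088 = 150 + 1718640 = 1718790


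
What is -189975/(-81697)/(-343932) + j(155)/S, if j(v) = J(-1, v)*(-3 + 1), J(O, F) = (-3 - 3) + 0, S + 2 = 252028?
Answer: 48216651983/1180246688289284 ≈ 4.0853e-5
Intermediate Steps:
S = 252026 (S = -2 + 252028 = 252026)
J(O, F) = -6 (J(O, F) = -6 + 0 = -6)
j(v) = 12 (j(v) = -6*(-3 + 1) = -6*(-2) = 12)
-189975/(-81697)/(-343932) + j(155)/S = -189975/(-81697)/(-343932) + 12/252026 = -189975*(-1/81697)*(-1/343932) + 12*(1/252026) = (189975/81697)*(-1/343932) + 6/126013 = -63325/9366070868 + 6/126013 = 48216651983/1180246688289284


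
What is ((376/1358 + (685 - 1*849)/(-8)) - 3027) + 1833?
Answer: -1593237/1358 ≈ -1173.2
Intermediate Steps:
((376/1358 + (685 - 1*849)/(-8)) - 3027) + 1833 = ((376*(1/1358) + (685 - 849)*(-⅛)) - 3027) + 1833 = ((188/679 - 164*(-⅛)) - 3027) + 1833 = ((188/679 + 41/2) - 3027) + 1833 = (28215/1358 - 3027) + 1833 = -4082451/1358 + 1833 = -1593237/1358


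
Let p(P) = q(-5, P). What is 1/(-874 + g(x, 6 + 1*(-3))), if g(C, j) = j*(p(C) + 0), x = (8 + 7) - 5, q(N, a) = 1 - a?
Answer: -1/901 ≈ -0.0011099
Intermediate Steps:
x = 10 (x = 15 - 5 = 10)
p(P) = 1 - P
g(C, j) = j*(1 - C) (g(C, j) = j*((1 - C) + 0) = j*(1 - C))
1/(-874 + g(x, 6 + 1*(-3))) = 1/(-874 + (6 + 1*(-3))*(1 - 1*10)) = 1/(-874 + (6 - 3)*(1 - 10)) = 1/(-874 + 3*(-9)) = 1/(-874 - 27) = 1/(-901) = -1/901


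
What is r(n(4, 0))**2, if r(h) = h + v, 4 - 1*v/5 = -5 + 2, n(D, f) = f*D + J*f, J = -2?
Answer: 1225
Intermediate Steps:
n(D, f) = -2*f + D*f (n(D, f) = f*D - 2*f = D*f - 2*f = -2*f + D*f)
v = 35 (v = 20 - 5*(-5 + 2) = 20 - 5*(-3) = 20 + 15 = 35)
r(h) = 35 + h (r(h) = h + 35 = 35 + h)
r(n(4, 0))**2 = (35 + 0*(-2 + 4))**2 = (35 + 0*2)**2 = (35 + 0)**2 = 35**2 = 1225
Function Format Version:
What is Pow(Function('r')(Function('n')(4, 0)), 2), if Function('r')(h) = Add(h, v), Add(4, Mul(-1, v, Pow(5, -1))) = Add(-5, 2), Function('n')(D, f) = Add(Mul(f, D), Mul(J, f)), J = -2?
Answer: 1225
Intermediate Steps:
Function('n')(D, f) = Add(Mul(-2, f), Mul(D, f)) (Function('n')(D, f) = Add(Mul(f, D), Mul(-2, f)) = Add(Mul(D, f), Mul(-2, f)) = Add(Mul(-2, f), Mul(D, f)))
v = 35 (v = Add(20, Mul(-5, Add(-5, 2))) = Add(20, Mul(-5, -3)) = Add(20, 15) = 35)
Function('r')(h) = Add(35, h) (Function('r')(h) = Add(h, 35) = Add(35, h))
Pow(Function('r')(Function('n')(4, 0)), 2) = Pow(Add(35, Mul(0, Add(-2, 4))), 2) = Pow(Add(35, Mul(0, 2)), 2) = Pow(Add(35, 0), 2) = Pow(35, 2) = 1225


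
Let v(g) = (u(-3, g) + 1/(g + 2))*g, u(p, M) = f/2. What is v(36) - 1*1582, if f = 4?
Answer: -28672/19 ≈ -1509.1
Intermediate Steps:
u(p, M) = 2 (u(p, M) = 4/2 = 4*(½) = 2)
v(g) = g*(2 + 1/(2 + g)) (v(g) = (2 + 1/(g + 2))*g = (2 + 1/(2 + g))*g = g*(2 + 1/(2 + g)))
v(36) - 1*1582 = 36*(5 + 2*36)/(2 + 36) - 1*1582 = 36*(5 + 72)/38 - 1582 = 36*(1/38)*77 - 1582 = 1386/19 - 1582 = -28672/19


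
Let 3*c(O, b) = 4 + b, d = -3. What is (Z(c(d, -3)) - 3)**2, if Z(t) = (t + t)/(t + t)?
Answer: 4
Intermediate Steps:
c(O, b) = 4/3 + b/3 (c(O, b) = (4 + b)/3 = 4/3 + b/3)
Z(t) = 1 (Z(t) = (2*t)/((2*t)) = (2*t)*(1/(2*t)) = 1)
(Z(c(d, -3)) - 3)**2 = (1 - 3)**2 = (-2)**2 = 4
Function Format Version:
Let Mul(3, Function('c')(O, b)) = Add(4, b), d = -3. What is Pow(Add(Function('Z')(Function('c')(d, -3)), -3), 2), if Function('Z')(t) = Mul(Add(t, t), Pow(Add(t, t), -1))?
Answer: 4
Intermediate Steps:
Function('c')(O, b) = Add(Rational(4, 3), Mul(Rational(1, 3), b)) (Function('c')(O, b) = Mul(Rational(1, 3), Add(4, b)) = Add(Rational(4, 3), Mul(Rational(1, 3), b)))
Function('Z')(t) = 1 (Function('Z')(t) = Mul(Mul(2, t), Pow(Mul(2, t), -1)) = Mul(Mul(2, t), Mul(Rational(1, 2), Pow(t, -1))) = 1)
Pow(Add(Function('Z')(Function('c')(d, -3)), -3), 2) = Pow(Add(1, -3), 2) = Pow(-2, 2) = 4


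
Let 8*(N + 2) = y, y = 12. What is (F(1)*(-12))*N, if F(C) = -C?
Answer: -6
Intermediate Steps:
N = -½ (N = -2 + (⅛)*12 = -2 + 3/2 = -½ ≈ -0.50000)
(F(1)*(-12))*N = (-1*1*(-12))*(-½) = -1*(-12)*(-½) = 12*(-½) = -6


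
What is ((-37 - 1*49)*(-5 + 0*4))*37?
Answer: 15910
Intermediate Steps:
((-37 - 1*49)*(-5 + 0*4))*37 = ((-37 - 49)*(-5 + 0))*37 = -86*(-5)*37 = 430*37 = 15910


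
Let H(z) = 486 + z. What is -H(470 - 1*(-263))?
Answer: -1219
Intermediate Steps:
-H(470 - 1*(-263)) = -(486 + (470 - 1*(-263))) = -(486 + (470 + 263)) = -(486 + 733) = -1*1219 = -1219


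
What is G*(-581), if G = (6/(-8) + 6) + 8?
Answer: -30793/4 ≈ -7698.3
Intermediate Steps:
G = 53/4 (G = (6*(-⅛) + 6) + 8 = (-¾ + 6) + 8 = 21/4 + 8 = 53/4 ≈ 13.250)
G*(-581) = (53/4)*(-581) = -30793/4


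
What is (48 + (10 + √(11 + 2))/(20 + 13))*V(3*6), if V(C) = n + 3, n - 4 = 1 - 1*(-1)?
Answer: 4782/11 + 3*√13/11 ≈ 435.71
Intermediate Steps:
n = 6 (n = 4 + (1 - 1*(-1)) = 4 + (1 + 1) = 4 + 2 = 6)
V(C) = 9 (V(C) = 6 + 3 = 9)
(48 + (10 + √(11 + 2))/(20 + 13))*V(3*6) = (48 + (10 + √(11 + 2))/(20 + 13))*9 = (48 + (10 + √13)/33)*9 = (48 + (10 + √13)*(1/33))*9 = (48 + (10/33 + √13/33))*9 = (1594/33 + √13/33)*9 = 4782/11 + 3*√13/11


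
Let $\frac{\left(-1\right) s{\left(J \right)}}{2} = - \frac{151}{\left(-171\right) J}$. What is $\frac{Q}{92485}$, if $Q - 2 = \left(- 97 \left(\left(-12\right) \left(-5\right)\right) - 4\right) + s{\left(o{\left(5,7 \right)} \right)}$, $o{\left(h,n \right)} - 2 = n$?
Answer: $- \frac{1792072}{28466883} \approx -0.062953$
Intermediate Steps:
$o{\left(h,n \right)} = 2 + n$
$s{\left(J \right)} = - \frac{302}{171 J}$ ($s{\left(J \right)} = - 2 \left(- \frac{151}{\left(-171\right) J}\right) = - 2 \left(- 151 \left(- \frac{1}{171 J}\right)\right) = - 2 \frac{151}{171 J} = - \frac{302}{171 J}$)
$Q = - \frac{8960360}{1539}$ ($Q = 2 - \left(4 + \frac{302}{171 \left(2 + 7\right)} + 97 \left(-12\right) \left(-5\right)\right) = 2 - \left(5824 + \frac{302}{171 \cdot 9}\right) = 2 - \frac{8963438}{1539} = - \frac{8960360}{1539} \approx -5822.2$)
$\frac{Q}{92485} = - \frac{8960360}{1539 \cdot 92485} = \left(- \frac{8960360}{1539}\right) \frac{1}{92485} = - \frac{1792072}{28466883}$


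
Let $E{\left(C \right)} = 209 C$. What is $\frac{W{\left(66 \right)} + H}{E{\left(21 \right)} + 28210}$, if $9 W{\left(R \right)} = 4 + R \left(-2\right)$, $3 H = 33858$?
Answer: $\frac{101446}{293391} \approx 0.34577$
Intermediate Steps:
$H = 11286$ ($H = \frac{1}{3} \cdot 33858 = 11286$)
$W{\left(R \right)} = \frac{4}{9} - \frac{2 R}{9}$ ($W{\left(R \right)} = \frac{4 + R \left(-2\right)}{9} = \frac{4 - 2 R}{9} = \frac{4}{9} - \frac{2 R}{9}$)
$\frac{W{\left(66 \right)} + H}{E{\left(21 \right)} + 28210} = \frac{\left(\frac{4}{9} - \frac{44}{3}\right) + 11286}{209 \cdot 21 + 28210} = \frac{\left(\frac{4}{9} - \frac{44}{3}\right) + 11286}{4389 + 28210} = \frac{- \frac{128}{9} + 11286}{32599} = \frac{101446}{9} \cdot \frac{1}{32599} = \frac{101446}{293391}$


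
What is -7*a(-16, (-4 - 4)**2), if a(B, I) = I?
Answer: -448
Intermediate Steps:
-7*a(-16, (-4 - 4)**2) = -7*(-4 - 4)**2 = -7*(-8)**2 = -7*64 = -448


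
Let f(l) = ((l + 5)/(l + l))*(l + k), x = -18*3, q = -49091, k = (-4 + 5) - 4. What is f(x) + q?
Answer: -1768207/36 ≈ -49117.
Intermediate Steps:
k = -3 (k = 1 - 4 = -3)
x = -54
f(l) = (-3 + l)*(5 + l)/(2*l) (f(l) = ((l + 5)/(l + l))*(l - 3) = ((5 + l)/((2*l)))*(-3 + l) = ((5 + l)*(1/(2*l)))*(-3 + l) = ((5 + l)/(2*l))*(-3 + l) = (-3 + l)*(5 + l)/(2*l))
f(x) + q = (½)*(-15 - 54*(2 - 54))/(-54) - 49091 = (½)*(-1/54)*(-15 - 54*(-52)) - 49091 = (½)*(-1/54)*(-15 + 2808) - 49091 = (½)*(-1/54)*2793 - 49091 = -931/36 - 49091 = -1768207/36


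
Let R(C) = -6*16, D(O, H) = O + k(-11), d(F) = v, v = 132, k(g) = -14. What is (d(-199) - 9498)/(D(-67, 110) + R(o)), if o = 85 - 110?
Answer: 3122/59 ≈ 52.915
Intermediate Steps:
d(F) = 132
D(O, H) = -14 + O (D(O, H) = O - 14 = -14 + O)
o = -25
R(C) = -96
(d(-199) - 9498)/(D(-67, 110) + R(o)) = (132 - 9498)/((-14 - 67) - 96) = -9366/(-81 - 96) = -9366/(-177) = -9366*(-1/177) = 3122/59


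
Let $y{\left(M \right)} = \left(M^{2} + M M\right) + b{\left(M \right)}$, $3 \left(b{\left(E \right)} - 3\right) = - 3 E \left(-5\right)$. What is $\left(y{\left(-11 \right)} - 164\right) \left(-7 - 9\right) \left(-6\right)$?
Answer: $2496$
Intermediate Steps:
$b{\left(E \right)} = 3 + 5 E$ ($b{\left(E \right)} = 3 + \frac{- 3 E \left(-5\right)}{3} = 3 + \frac{15 E}{3} = 3 + 5 E$)
$y{\left(M \right)} = 3 + 2 M^{2} + 5 M$ ($y{\left(M \right)} = \left(M^{2} + M M\right) + \left(3 + 5 M\right) = \left(M^{2} + M^{2}\right) + \left(3 + 5 M\right) = 2 M^{2} + \left(3 + 5 M\right) = 3 + 2 M^{2} + 5 M$)
$\left(y{\left(-11 \right)} - 164\right) \left(-7 - 9\right) \left(-6\right) = \left(\left(3 + 2 \left(-11\right)^{2} + 5 \left(-11\right)\right) - 164\right) \left(-7 - 9\right) \left(-6\right) = \left(\left(3 + 2 \cdot 121 - 55\right) - 164\right) \left(\left(-16\right) \left(-6\right)\right) = \left(\left(3 + 242 - 55\right) - 164\right) 96 = \left(190 - 164\right) 96 = 26 \cdot 96 = 2496$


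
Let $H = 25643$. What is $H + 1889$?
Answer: $27532$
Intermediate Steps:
$H + 1889 = 25643 + 1889 = 27532$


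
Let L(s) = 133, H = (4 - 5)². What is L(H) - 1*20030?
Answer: -19897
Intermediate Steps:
H = 1 (H = (-1)² = 1)
L(H) - 1*20030 = 133 - 1*20030 = 133 - 20030 = -19897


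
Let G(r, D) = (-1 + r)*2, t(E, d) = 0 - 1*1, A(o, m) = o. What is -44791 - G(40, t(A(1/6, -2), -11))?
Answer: -44869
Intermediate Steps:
t(E, d) = -1 (t(E, d) = 0 - 1 = -1)
G(r, D) = -2 + 2*r
-44791 - G(40, t(A(1/6, -2), -11)) = -44791 - (-2 + 2*40) = -44791 - (-2 + 80) = -44791 - 1*78 = -44791 - 78 = -44869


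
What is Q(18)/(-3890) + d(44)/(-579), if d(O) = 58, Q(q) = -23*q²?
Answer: 2044544/1126155 ≈ 1.8155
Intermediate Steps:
Q(18)/(-3890) + d(44)/(-579) = -23*18²/(-3890) + 58/(-579) = -23*324*(-1/3890) + 58*(-1/579) = -7452*(-1/3890) - 58/579 = 3726/1945 - 58/579 = 2044544/1126155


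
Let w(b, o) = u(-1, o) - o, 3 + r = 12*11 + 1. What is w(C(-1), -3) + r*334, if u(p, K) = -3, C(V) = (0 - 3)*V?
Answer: 43420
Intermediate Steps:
C(V) = -3*V
r = 130 (r = -3 + (12*11 + 1) = -3 + (132 + 1) = -3 + 133 = 130)
w(b, o) = -3 - o
w(C(-1), -3) + r*334 = (-3 - 1*(-3)) + 130*334 = (-3 + 3) + 43420 = 0 + 43420 = 43420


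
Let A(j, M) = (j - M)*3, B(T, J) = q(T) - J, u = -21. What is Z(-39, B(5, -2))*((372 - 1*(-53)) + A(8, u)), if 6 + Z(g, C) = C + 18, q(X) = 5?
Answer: 9728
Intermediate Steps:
B(T, J) = 5 - J
Z(g, C) = 12 + C (Z(g, C) = -6 + (C + 18) = -6 + (18 + C) = 12 + C)
A(j, M) = -3*M + 3*j
Z(-39, B(5, -2))*((372 - 1*(-53)) + A(8, u)) = (12 + (5 - 1*(-2)))*((372 - 1*(-53)) + (-3*(-21) + 3*8)) = (12 + (5 + 2))*((372 + 53) + (63 + 24)) = (12 + 7)*(425 + 87) = 19*512 = 9728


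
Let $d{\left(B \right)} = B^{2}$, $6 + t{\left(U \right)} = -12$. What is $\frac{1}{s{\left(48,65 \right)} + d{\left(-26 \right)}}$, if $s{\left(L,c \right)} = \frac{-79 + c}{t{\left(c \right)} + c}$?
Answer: $\frac{47}{31758} \approx 0.0014799$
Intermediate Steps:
$t{\left(U \right)} = -18$ ($t{\left(U \right)} = -6 - 12 = -18$)
$s{\left(L,c \right)} = \frac{-79 + c}{-18 + c}$
$\frac{1}{s{\left(48,65 \right)} + d{\left(-26 \right)}} = \frac{1}{\frac{-79 + 65}{-18 + 65} + \left(-26\right)^{2}} = \frac{1}{\frac{1}{47} \left(-14\right) + 676} = \frac{1}{- \frac{14}{47} + 676} = \frac{1}{\frac{31758}{47}} = \frac{47}{31758}$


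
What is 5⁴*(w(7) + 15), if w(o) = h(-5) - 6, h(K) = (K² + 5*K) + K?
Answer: 2500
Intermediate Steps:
h(K) = K² + 6*K
w(o) = -11 (w(o) = -5*(6 - 5) - 6 = -5*1 - 6 = -5 - 6 = -11)
5⁴*(w(7) + 15) = 5⁴*(-11 + 15) = 625*4 = 2500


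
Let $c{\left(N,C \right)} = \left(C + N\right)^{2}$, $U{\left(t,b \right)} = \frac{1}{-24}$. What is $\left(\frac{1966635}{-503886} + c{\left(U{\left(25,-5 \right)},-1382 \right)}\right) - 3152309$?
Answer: $- \frac{438631948379}{353088} \approx -1.2423 \cdot 10^{6}$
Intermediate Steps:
$U{\left(t,b \right)} = - \frac{1}{24}$
$\left(\frac{1966635}{-503886} + c{\left(U{\left(25,-5 \right)},-1382 \right)}\right) - 3152309 = \left(\frac{1966635}{-503886} + \left(-1382 - \frac{1}{24}\right)^{2}\right) - 3152309 = \left(1966635 \left(- \frac{1}{503886}\right) + \left(- \frac{33169}{24}\right)^{2}\right) - 3152309 = \left(- \frac{4785}{1226} + \frac{1100182561}{576}\right) - 3152309 = \frac{674410531813}{353088} - 3152309 = - \frac{438631948379}{353088}$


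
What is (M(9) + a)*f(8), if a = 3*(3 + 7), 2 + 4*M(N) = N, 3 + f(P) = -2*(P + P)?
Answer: -4445/4 ≈ -1111.3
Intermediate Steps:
f(P) = -3 - 4*P (f(P) = -3 - 2*(P + P) = -3 - 4*P)
M(N) = -½ + N/4
a = 30 (a = 3*10 = 30)
(M(9) + a)*f(8) = ((-½ + (¼)*9) + 30)*(-3 - 4*8) = ((-½ + 9/4) + 30)*(-3 - 32) = (7/4 + 30)*(-35) = (127/4)*(-35) = -4445/4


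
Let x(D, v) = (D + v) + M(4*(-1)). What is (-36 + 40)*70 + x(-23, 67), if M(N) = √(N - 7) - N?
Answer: 328 + I*√11 ≈ 328.0 + 3.3166*I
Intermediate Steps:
M(N) = √(-7 + N) - N
x(D, v) = 4 + D + v + I*√11 (x(D, v) = (D + v) + (√(-7 + 4*(-1)) - 4*(-1)) = (D + v) + (√(-7 - 4) - 1*(-4)) = (D + v) + (√(-11) + 4) = (D + v) + (I*√11 + 4) = (D + v) + (4 + I*√11) = 4 + D + v + I*√11)
(-36 + 40)*70 + x(-23, 67) = (-36 + 40)*70 + (4 - 23 + 67 + I*√11) = 4*70 + (48 + I*√11) = 280 + (48 + I*√11) = 328 + I*√11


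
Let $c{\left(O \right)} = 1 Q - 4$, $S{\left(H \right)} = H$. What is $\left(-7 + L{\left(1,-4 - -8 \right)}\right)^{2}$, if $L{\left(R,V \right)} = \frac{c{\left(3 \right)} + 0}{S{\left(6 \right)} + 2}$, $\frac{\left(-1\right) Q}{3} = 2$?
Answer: $\frac{1089}{16} \approx 68.063$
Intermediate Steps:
$Q = -6$ ($Q = \left(-3\right) 2 = -6$)
$c{\left(O \right)} = -10$ ($c{\left(O \right)} = 1 \left(-6\right) - 4 = -6 - 4 = -10$)
$L{\left(R,V \right)} = - \frac{5}{4}$ ($L{\left(R,V \right)} = \frac{-10 + 0}{6 + 2} = - \frac{10}{8} = \left(-10\right) \frac{1}{8} = - \frac{5}{4}$)
$\left(-7 + L{\left(1,-4 - -8 \right)}\right)^{2} = \left(-7 - \frac{5}{4}\right)^{2} = \left(- \frac{33}{4}\right)^{2} = \frac{1089}{16}$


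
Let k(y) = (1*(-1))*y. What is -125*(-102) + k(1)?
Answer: 12749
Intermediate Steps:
k(y) = -y
-125*(-102) + k(1) = -125*(-102) - 1*1 = 12750 - 1 = 12749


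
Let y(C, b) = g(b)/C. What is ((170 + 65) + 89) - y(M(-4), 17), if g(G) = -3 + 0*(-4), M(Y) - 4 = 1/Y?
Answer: 1624/5 ≈ 324.80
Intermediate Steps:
M(Y) = 4 + 1/Y
g(G) = -3 (g(G) = -3 + 0 = -3)
y(C, b) = -3/C
((170 + 65) + 89) - y(M(-4), 17) = ((170 + 65) + 89) - (-3)/(4 + 1/(-4)) = (235 + 89) - (-3)/(4 - ¼) = 324 - (-3)/15/4 = 324 - (-3)*4/15 = 324 - 1*(-⅘) = 324 + ⅘ = 1624/5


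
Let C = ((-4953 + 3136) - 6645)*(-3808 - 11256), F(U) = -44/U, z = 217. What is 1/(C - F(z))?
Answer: 217/27661330300 ≈ 7.8449e-9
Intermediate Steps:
C = 127471568 (C = (-1817 - 6645)*(-15064) = -8462*(-15064) = 127471568)
1/(C - F(z)) = 1/(127471568 - (-44)/217) = 1/(127471568 - 1*(-44/217)) = 1/(127471568 + 44/217) = 1/(27661330300/217) = 217/27661330300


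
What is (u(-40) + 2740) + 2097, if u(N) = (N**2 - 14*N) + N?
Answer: 6957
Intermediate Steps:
u(N) = N**2 - 13*N
(u(-40) + 2740) + 2097 = (-40*(-13 - 40) + 2740) + 2097 = (-40*(-53) + 2740) + 2097 = (2120 + 2740) + 2097 = 4860 + 2097 = 6957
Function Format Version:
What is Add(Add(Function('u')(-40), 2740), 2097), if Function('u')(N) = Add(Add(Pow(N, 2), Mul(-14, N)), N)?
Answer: 6957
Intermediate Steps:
Function('u')(N) = Add(Pow(N, 2), Mul(-13, N))
Add(Add(Function('u')(-40), 2740), 2097) = Add(Add(Mul(-40, Add(-13, -40)), 2740), 2097) = Add(Add(Mul(-40, -53), 2740), 2097) = Add(Add(2120, 2740), 2097) = Add(4860, 2097) = 6957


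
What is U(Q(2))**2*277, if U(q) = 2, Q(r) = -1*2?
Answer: 1108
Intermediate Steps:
Q(r) = -2
U(Q(2))**2*277 = 2**2*277 = 4*277 = 1108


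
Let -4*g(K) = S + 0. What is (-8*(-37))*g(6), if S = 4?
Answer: -296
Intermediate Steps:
g(K) = -1 (g(K) = -(4 + 0)/4 = -¼*4 = -1)
(-8*(-37))*g(6) = -8*(-37)*(-1) = 296*(-1) = -296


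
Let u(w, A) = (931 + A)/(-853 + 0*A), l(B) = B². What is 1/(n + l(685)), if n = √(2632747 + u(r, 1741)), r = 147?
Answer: 400248925/187804556102606 - √1915608132707/187804556102606 ≈ 2.1238e-6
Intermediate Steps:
u(w, A) = -931/853 - A/853 (u(w, A) = (931 + A)/(-853 + 0) = (931 + A)/(-853) = (931 + A)*(-1/853) = -931/853 - A/853)
n = √1915608132707/853 (n = √(2632747 + (-931/853 - 1/853*1741)) = √(2632747 + (-931/853 - 1741/853)) = √(2632747 - 2672/853) = √(2245730519/853) = √1915608132707/853 ≈ 1622.6)
1/(n + l(685)) = 1/(√1915608132707/853 + 685²) = 1/(√1915608132707/853 + 469225) = 1/(469225 + √1915608132707/853)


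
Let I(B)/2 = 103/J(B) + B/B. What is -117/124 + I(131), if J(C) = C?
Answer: 42705/16244 ≈ 2.6290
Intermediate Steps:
I(B) = 2 + 206/B (I(B) = 2*(103/B + B/B) = 2*(103/B + 1) = 2*(1 + 103/B) = 2 + 206/B)
-117/124 + I(131) = -117/124 + (2 + 206/131) = -117/124 + 468/131 = 42705/16244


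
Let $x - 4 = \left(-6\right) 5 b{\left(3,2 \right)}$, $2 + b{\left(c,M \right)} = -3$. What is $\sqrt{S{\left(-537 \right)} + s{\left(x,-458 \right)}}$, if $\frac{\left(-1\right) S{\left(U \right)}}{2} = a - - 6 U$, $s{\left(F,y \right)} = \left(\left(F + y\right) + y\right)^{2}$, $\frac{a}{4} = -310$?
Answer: $112 \sqrt{47} \approx 767.83$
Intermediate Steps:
$a = -1240$ ($a = 4 \left(-310\right) = -1240$)
$b{\left(c,M \right)} = -5$ ($b{\left(c,M \right)} = -2 - 3 = -5$)
$x = 154$ ($x = 4 + \left(-6\right) 5 \left(-5\right) = 4 - -150 = 4 + 150 = 154$)
$s{\left(F,y \right)} = \left(F + 2 y\right)^{2}$
$S{\left(U \right)} = 2480 - 12 U$ ($S{\left(U \right)} = - 2 \left(-1240 - - 6 U\right) = - 2 \left(-1240 + 6 U\right) = 2480 - 12 U$)
$\sqrt{S{\left(-537 \right)} + s{\left(x,-458 \right)}} = \sqrt{\left(2480 - -6444\right) + \left(154 + 2 \left(-458\right)\right)^{2}} = \sqrt{\left(2480 + 6444\right) + \left(154 - 916\right)^{2}} = \sqrt{8924 + \left(-762\right)^{2}} = \sqrt{8924 + 580644} = \sqrt{589568} = 112 \sqrt{47}$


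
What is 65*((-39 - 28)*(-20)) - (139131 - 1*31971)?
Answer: -20060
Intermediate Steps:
65*((-39 - 28)*(-20)) - (139131 - 1*31971) = 65*(-67*(-20)) - (139131 - 31971) = 65*1340 - 1*107160 = 87100 - 107160 = -20060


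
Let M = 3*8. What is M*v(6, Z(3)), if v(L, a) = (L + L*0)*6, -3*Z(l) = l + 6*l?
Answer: 864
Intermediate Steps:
Z(l) = -7*l/3 (Z(l) = -(l + 6*l)/3 = -7*l/3)
M = 24
v(L, a) = 6*L (v(L, a) = (L + 0)*6 = L*6 = 6*L)
M*v(6, Z(3)) = 24*(6*6) = 24*36 = 864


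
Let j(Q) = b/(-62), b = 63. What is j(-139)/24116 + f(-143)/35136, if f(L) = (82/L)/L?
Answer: -2821415393/67143097932768 ≈ -4.2021e-5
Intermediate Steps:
j(Q) = -63/62 (j(Q) = 63/(-62) = 63*(-1/62) = -63/62)
f(L) = 82/L²
j(-139)/24116 + f(-143)/35136 = -63/62/24116 + (82/(-143)²)/35136 = -63/62*1/24116 + (82*(1/20449))*(1/35136) = -63/1495192 + (82/20449)*(1/35136) = -63/1495192 + 41/359248032 = -2821415393/67143097932768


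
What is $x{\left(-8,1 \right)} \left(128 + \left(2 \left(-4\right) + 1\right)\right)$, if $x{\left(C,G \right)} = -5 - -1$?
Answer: $-484$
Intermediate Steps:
$x{\left(C,G \right)} = -4$ ($x{\left(C,G \right)} = -5 + 1 = -4$)
$x{\left(-8,1 \right)} \left(128 + \left(2 \left(-4\right) + 1\right)\right) = - 4 \left(128 + \left(2 \left(-4\right) + 1\right)\right) = - 4 \left(128 + \left(-8 + 1\right)\right) = - 4 \left(128 - 7\right) = \left(-4\right) 121 = -484$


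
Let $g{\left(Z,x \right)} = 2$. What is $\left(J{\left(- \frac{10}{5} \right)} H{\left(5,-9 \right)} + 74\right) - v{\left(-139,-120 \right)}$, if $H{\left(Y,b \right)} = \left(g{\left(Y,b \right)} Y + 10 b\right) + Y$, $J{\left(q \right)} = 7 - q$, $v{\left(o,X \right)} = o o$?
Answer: $-19922$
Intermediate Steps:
$v{\left(o,X \right)} = o^{2}$
$H{\left(Y,b \right)} = 3 Y + 10 b$ ($H{\left(Y,b \right)} = \left(2 Y + 10 b\right) + Y = 3 Y + 10 b$)
$\left(J{\left(- \frac{10}{5} \right)} H{\left(5,-9 \right)} + 74\right) - v{\left(-139,-120 \right)} = \left(\left(7 - - \frac{10}{5}\right) \left(3 \cdot 5 + 10 \left(-9\right)\right) + 74\right) - \left(-139\right)^{2} = \left(\left(7 - \left(-10\right) \frac{1}{5}\right) \left(15 - 90\right) + 74\right) - 19321 = \left(\left(7 - -2\right) \left(-75\right) + 74\right) - 19321 = \left(\left(7 + 2\right) \left(-75\right) + 74\right) - 19321 = \left(9 \left(-75\right) + 74\right) - 19321 = \left(-675 + 74\right) - 19321 = -601 - 19321 = -19922$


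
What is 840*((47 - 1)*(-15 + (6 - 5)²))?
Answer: -540960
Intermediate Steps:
840*((47 - 1)*(-15 + (6 - 5)²)) = 840*(46*(-15 + 1²)) = 840*(46*(-15 + 1)) = 840*(46*(-14)) = 840*(-644) = -540960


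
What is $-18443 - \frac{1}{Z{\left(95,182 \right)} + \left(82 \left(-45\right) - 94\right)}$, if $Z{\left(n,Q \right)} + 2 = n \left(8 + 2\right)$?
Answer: $- \frac{52304347}{2836} \approx -18443.0$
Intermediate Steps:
$Z{\left(n,Q \right)} = -2 + 10 n$ ($Z{\left(n,Q \right)} = -2 + n \left(8 + 2\right) = -2 + n 10 = -2 + 10 n$)
$-18443 - \frac{1}{Z{\left(95,182 \right)} + \left(82 \left(-45\right) - 94\right)} = -18443 - \frac{1}{\left(-2 + 10 \cdot 95\right) + \left(82 \left(-45\right) - 94\right)} = -18443 - \frac{1}{\left(-2 + 950\right) - 3784} = -18443 - \frac{1}{948 - 3784} = -18443 - \frac{1}{-2836} = -18443 - - \frac{1}{2836} = -18443 + \frac{1}{2836} = - \frac{52304347}{2836}$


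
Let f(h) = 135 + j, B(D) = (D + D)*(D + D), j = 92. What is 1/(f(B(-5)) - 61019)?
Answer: -1/60792 ≈ -1.6450e-5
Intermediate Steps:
B(D) = 4*D² (B(D) = (2*D)*(2*D) = 4*D²)
f(h) = 227 (f(h) = 135 + 92 = 227)
1/(f(B(-5)) - 61019) = 1/(227 - 61019) = 1/(-60792) = -1/60792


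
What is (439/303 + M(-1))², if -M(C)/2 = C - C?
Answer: 192721/91809 ≈ 2.0992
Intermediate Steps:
M(C) = 0 (M(C) = -2*(C - C) = -2*0 = 0)
(439/303 + M(-1))² = (439/303 + 0)² = (439/303)² = 192721/91809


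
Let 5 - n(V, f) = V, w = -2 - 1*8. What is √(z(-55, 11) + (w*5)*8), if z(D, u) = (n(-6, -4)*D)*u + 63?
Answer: 4*I*√437 ≈ 83.618*I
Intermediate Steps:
w = -10 (w = -2 - 8 = -10)
n(V, f) = 5 - V
z(D, u) = 63 + 11*D*u (z(D, u) = ((5 - 1*(-6))*D)*u + 63 = ((5 + 6)*D)*u + 63 = (11*D)*u + 63 = 11*D*u + 63 = 63 + 11*D*u)
√(z(-55, 11) + (w*5)*8) = √((63 + 11*(-55)*11) - 10*5*8) = √((63 - 6655) - 50*8) = √(-6592 - 400) = √(-6992) = 4*I*√437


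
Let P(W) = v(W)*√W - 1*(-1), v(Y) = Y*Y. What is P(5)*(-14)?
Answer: -14 - 350*√5 ≈ -796.62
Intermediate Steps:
v(Y) = Y²
P(W) = 1 + W^(5/2) (P(W) = W²*√W - 1*(-1) = W^(5/2) + 1 = 1 + W^(5/2))
P(5)*(-14) = (1 + 5^(5/2))*(-14) = (1 + 25*√5)*(-14) = -14 - 350*√5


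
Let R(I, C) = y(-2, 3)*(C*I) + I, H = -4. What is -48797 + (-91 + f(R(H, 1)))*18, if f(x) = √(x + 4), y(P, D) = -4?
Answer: -50363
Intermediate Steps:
R(I, C) = I - 4*C*I (R(I, C) = -4*C*I + I = I - 4*C*I)
f(x) = √(4 + x)
-48797 + (-91 + f(R(H, 1)))*18 = -48797 + (-91 + √(4 - 4*(1 - 4*1)))*18 = -48797 + (-91 + √(4 - 4*(1 - 4)))*18 = -48797 + (-91 + √(4 - 4*(-3)))*18 = -48797 + (-91 + √(4 + 12))*18 = -48797 + (-91 + √16)*18 = -48797 + (-91 + 4)*18 = -48797 - 87*18 = -48797 - 1566 = -50363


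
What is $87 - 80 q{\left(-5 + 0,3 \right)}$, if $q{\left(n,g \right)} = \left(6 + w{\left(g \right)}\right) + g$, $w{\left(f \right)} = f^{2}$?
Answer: $-1353$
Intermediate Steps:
$q{\left(n,g \right)} = 6 + g + g^{2}$ ($q{\left(n,g \right)} = \left(6 + g^{2}\right) + g = 6 + g + g^{2}$)
$87 - 80 q{\left(-5 + 0,3 \right)} = 87 - 80 \left(6 + 3 + 3^{2}\right) = 87 - 80 \left(6 + 3 + 9\right) = 87 - 1440 = -1353$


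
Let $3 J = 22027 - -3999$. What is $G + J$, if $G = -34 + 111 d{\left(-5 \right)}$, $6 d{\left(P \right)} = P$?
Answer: $\frac{51293}{6} \approx 8548.8$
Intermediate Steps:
$J = \frac{26026}{3}$ ($J = \frac{22027 - -3999}{3} = \frac{22027 + 3999}{3} = \frac{1}{3} \cdot 26026 = \frac{26026}{3} \approx 8675.3$)
$d{\left(P \right)} = \frac{P}{6}$
$G = - \frac{253}{2}$ ($G = -34 + 111 \cdot \frac{1}{6} \left(-5\right) = -34 + 111 \left(- \frac{5}{6}\right) = -34 - \frac{185}{2} = - \frac{253}{2} \approx -126.5$)
$G + J = - \frac{253}{2} + \frac{26026}{3} = \frac{51293}{6}$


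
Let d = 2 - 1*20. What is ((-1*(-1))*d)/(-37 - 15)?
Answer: 9/26 ≈ 0.34615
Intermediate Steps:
d = -18 (d = 2 - 20 = -18)
((-1*(-1))*d)/(-37 - 15) = (-1*(-1)*(-18))/(-37 - 15) = (1*(-18))/(-52) = -18*(-1/52) = 9/26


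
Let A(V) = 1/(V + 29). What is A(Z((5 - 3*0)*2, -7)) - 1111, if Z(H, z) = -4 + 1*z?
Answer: -19997/18 ≈ -1110.9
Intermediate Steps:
Z(H, z) = -4 + z
A(V) = 1/(29 + V)
A(Z((5 - 3*0)*2, -7)) - 1111 = 1/(29 + (-4 - 7)) - 1111 = 1/(29 - 11) - 1111 = 1/18 - 1111 = -19997/18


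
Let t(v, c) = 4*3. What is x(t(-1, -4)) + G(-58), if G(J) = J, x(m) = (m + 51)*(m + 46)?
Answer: 3596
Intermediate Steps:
t(v, c) = 12
x(m) = (46 + m)*(51 + m) (x(m) = (51 + m)*(46 + m) = (46 + m)*(51 + m))
x(t(-1, -4)) + G(-58) = (2346 + 12² + 97*12) - 58 = (2346 + 144 + 1164) - 58 = 3654 - 58 = 3596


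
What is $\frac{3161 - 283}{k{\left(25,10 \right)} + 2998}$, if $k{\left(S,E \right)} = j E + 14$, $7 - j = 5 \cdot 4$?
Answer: $\frac{1439}{1441} \approx 0.99861$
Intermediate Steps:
$j = -13$ ($j = 7 - 5 \cdot 4 = 7 - 20 = -13$)
$k{\left(S,E \right)} = 14 - 13 E$ ($k{\left(S,E \right)} = - 13 E + 14 = 14 - 13 E$)
$\frac{3161 - 283}{k{\left(25,10 \right)} + 2998} = \frac{3161 - 283}{\left(14 - 130\right) + 2998} = \frac{2878}{\left(14 - 130\right) + 2998} = \frac{2878}{-116 + 2998} = \frac{2878}{2882} = 2878 \cdot \frac{1}{2882} = \frac{1439}{1441}$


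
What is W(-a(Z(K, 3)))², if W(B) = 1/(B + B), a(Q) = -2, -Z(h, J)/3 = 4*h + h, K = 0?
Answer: 1/16 ≈ 0.062500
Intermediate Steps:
Z(h, J) = -15*h (Z(h, J) = -3*(4*h + h) = -15*h)
W(B) = 1/(2*B)
W(-a(Z(K, 3)))² = (1/(2*((-1*(-2)))))² = ((½)/2)² = ((½)*(½))² = (¼)² = 1/16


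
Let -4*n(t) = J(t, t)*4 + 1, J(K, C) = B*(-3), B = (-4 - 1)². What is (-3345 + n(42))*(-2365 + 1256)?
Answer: 14506829/4 ≈ 3.6267e+6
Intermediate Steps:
B = 25 (B = (-5)² = 25)
J(K, C) = -75 (J(K, C) = 25*(-3) = -75)
n(t) = 299/4 (n(t) = -(-75*4 + 1)/4 = -(-300 + 1)/4 = -¼*(-299) = 299/4)
(-3345 + n(42))*(-2365 + 1256) = (-3345 + 299/4)*(-2365 + 1256) = -13081/4*(-1109) = 14506829/4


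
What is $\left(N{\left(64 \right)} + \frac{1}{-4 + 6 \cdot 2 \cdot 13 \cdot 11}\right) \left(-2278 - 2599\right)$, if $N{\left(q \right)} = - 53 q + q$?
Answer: $\frac{27786878195}{1712} \approx 1.6231 \cdot 10^{7}$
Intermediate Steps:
$N{\left(q \right)} = - 52 q$
$\left(N{\left(64 \right)} + \frac{1}{-4 + 6 \cdot 2 \cdot 13 \cdot 11}\right) \left(-2278 - 2599\right) = \left(\left(-52\right) 64 + \frac{1}{-4 + 6 \cdot 2 \cdot 13 \cdot 11}\right) \left(-2278 - 2599\right) = \left(-3328 + \frac{1}{-4 + 12 \cdot 13 \cdot 11}\right) \left(-4877\right) = \left(-3328 + \frac{1}{-4 + 156 \cdot 11}\right) \left(-4877\right) = \left(-3328 + \frac{1}{-4 + 1716}\right) \left(-4877\right) = \left(-3328 + \frac{1}{1712}\right) \left(-4877\right) = \left(- \frac{5697535}{1712}\right) \left(-4877\right) = \frac{27786878195}{1712}$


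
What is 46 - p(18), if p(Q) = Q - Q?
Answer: 46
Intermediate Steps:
p(Q) = 0
46 - p(18) = 46 - 1*0 = 46 + 0 = 46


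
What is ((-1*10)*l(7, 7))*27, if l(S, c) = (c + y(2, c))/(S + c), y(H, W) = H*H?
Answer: -1485/7 ≈ -212.14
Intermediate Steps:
y(H, W) = H**2
l(S, c) = (4 + c)/(S + c) (l(S, c) = (c + 2**2)/(S + c) = (c + 4)/(S + c) = (4 + c)/(S + c))
((-1*10)*l(7, 7))*27 = ((-1*10)*((4 + 7)/(7 + 7)))*27 = -10*11/14*27 = -55/7*27 = -1485/7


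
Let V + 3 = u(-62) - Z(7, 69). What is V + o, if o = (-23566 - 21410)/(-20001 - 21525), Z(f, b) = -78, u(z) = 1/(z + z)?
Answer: 65287883/858204 ≈ 76.075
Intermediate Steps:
u(z) = 1/(2*z)
V = 9299/124 (V = -3 + ((½)/(-62) - 1*(-78)) = -3 + ((½)*(-1/62) + 78) = -3 + (-1/124 + 78) = -3 + 9671/124 = 9299/124 ≈ 74.992)
o = 7496/6921 (o = -44976/(-41526) = -44976*(-1/41526) = 7496/6921 ≈ 1.0831)
V + o = 9299/124 + 7496/6921 = 65287883/858204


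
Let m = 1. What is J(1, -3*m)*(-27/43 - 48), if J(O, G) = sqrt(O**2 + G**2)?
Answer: -2091*sqrt(10)/43 ≈ -153.77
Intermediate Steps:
J(O, G) = sqrt(G**2 + O**2)
J(1, -3*m)*(-27/43 - 48) = sqrt((-3*1)**2 + 1**2)*(-27/43 - 48) = sqrt((-3)**2 + 1)*(-27*1/43 - 48) = sqrt(9 + 1)*(-27/43 - 48) = sqrt(10)*(-2091/43) = -2091*sqrt(10)/43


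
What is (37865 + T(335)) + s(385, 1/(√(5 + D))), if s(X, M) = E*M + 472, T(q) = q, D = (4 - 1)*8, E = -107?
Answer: 38672 - 107*√29/29 ≈ 38652.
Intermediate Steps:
D = 24 (D = 3*8 = 24)
s(X, M) = 472 - 107*M (s(X, M) = -107*M + 472 = 472 - 107*M)
(37865 + T(335)) + s(385, 1/(√(5 + D))) = (37865 + 335) + (472 - 107/√(5 + 24)) = 38200 + (472 - 107*√29/29) = 38672 - 107*√29/29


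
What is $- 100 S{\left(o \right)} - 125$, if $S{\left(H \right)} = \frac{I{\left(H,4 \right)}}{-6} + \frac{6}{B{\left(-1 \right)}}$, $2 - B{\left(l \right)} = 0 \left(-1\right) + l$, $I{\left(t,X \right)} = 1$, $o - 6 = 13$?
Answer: $- \frac{925}{3} \approx -308.33$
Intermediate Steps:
$o = 19$ ($o = 6 + 13 = 19$)
$B{\left(l \right)} = 2 - l$ ($B{\left(l \right)} = 2 - \left(0 \left(-1\right) + l\right) = 2 - \left(0 + l\right) = 2 - l$)
$S{\left(H \right)} = \frac{11}{6}$ ($S{\left(H \right)} = 1 \frac{1}{-6} + \frac{6}{2 - -1} = 1 \left(- \frac{1}{6}\right) + \frac{6}{2 + 1} = - \frac{1}{6} + \frac{6}{3} = - \frac{1}{6} + 6 \cdot \frac{1}{3} = - \frac{1}{6} + 2 = \frac{11}{6}$)
$- 100 S{\left(o \right)} - 125 = \left(-100\right) \frac{11}{6} - 125 = - \frac{550}{3} - 125 = - \frac{925}{3}$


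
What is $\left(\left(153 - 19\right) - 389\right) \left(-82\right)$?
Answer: $20910$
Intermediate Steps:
$\left(\left(153 - 19\right) - 389\right) \left(-82\right) = \left(134 - 389\right) \left(-82\right) = \left(-255\right) \left(-82\right) = 20910$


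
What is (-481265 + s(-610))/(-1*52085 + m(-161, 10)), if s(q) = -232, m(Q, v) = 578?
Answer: 160499/17169 ≈ 9.3482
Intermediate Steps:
(-481265 + s(-610))/(-1*52085 + m(-161, 10)) = (-481265 - 232)/(-1*52085 + 578) = -481497/(-52085 + 578) = -481497/(-51507) = -481497*(-1/51507) = 160499/17169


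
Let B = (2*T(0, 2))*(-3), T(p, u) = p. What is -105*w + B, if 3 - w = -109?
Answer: -11760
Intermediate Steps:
w = 112 (w = 3 - 1*(-109) = 3 + 109 = 112)
B = 0 (B = (2*0)*(-3) = 0*(-3) = 0)
-105*w + B = -105*112 + 0 = -11760 + 0 = -11760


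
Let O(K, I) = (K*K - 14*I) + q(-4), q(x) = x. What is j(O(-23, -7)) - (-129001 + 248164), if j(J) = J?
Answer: -118540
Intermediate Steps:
O(K, I) = -4 + K² - 14*I (O(K, I) = (K*K - 14*I) - 4 = (K² - 14*I) - 4 = -4 + K² - 14*I)
j(O(-23, -7)) - (-129001 + 248164) = (-4 + (-23)² - 14*(-7)) - (-129001 + 248164) = (-4 + 529 + 98) - 1*119163 = 623 - 119163 = -118540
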